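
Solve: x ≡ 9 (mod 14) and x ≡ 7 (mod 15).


M = 14*15 = 210
M1 = M/14 = 15, M2 = M/15 = 14
M1^(-1) mod 14 = 1, M2^(-1) mod 15 = 14
x = 9*15*1 + 7*14*14 = 1507
1507 mod 210 = 37
Check: 37 mod 14 = 9 ✓, 37 mod 15 = 7 ✓

x ≡ 37 (mod 210)


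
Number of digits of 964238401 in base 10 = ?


964238401 has 9 digits in base 10
floor(log10(964238401)) + 1 = floor(8.9842) + 1 = 9

9 digits (base 10)


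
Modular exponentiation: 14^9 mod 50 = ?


14^1 mod 50 = 14
14^2 mod 50 = 46
14^3 mod 50 = 44
14^4 mod 50 = 16
14^5 mod 50 = 24
14^6 mod 50 = 36
14^7 mod 50 = 4
14^8 mod 50 = 6
14^9 mod 50 = 34


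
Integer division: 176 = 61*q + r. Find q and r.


176 = 61 * 2 + 54
Check: 122 + 54 = 176

q = 2, r = 54


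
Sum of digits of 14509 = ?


1 + 4 + 5 + 0 + 9 = 19


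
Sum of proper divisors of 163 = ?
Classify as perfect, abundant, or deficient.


Proper divisors: 1
Sum = 1 = 1
1 < 163 → deficient

s(163) = 1 (deficient)


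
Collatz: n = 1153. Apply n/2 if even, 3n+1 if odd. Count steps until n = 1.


1153 → 3460 → 1730 → 865 → 2596 → 1298 → 649 → 1948 → 974 → 487 → 1462 → 731 → 2194 → 1097 → 3292 → 1646 → 823 → 2470 → 1235 → 3706 → 1853 → 5560 → 2780 → 1390 → 695 → 2086 → 1043 → 3130 → 1565 → 4696 → 2348 → 1174 → 587 → 1762 → 881 → 2644 → 1322 → 661 → 1984 → 992 → 496 → 248 → 124 → 62 → 31 → 94 → 47 → 142 → 71 → 214 → 107 → 322 → 161 → 484 → 242 → 121 → 364 → 182 → 91 → 274 → 137 → 412 → 206 → 103 → 310 → 155 → 466 → 233 → 700 → 350 → 175 → 526 → 263 → 790 → 395 → 1186 → 593 → 1780 → 890 → 445 → 1336 → 668 → 334 → 167 → 502 → 251 → 754 → 377 → 1132 → 566 → 283 → 850 → 425 → 1276 → 638 → 319 → 958 → 479 → 1438 → 719 → 2158 → 1079 → 3238 → 1619 → 4858 → 2429 → 7288 → 3644 → 1822 → 911 → 2734 → 1367 → 4102 → 2051 → 6154 → 3077 → 9232 → 4616 → 2308 → 1154 → 577 → 1732 → 866 → 433 → 1300 → 650 → 325 → 976 → 488 → 244 → 122 → 61 → 184 → 92 → 46 → 23 → 70 → 35 → 106 → 53 → 160 → 80 → 40 → 20 → 10 → 5 → 16 → 8 → 4 → 2 → 1
Total steps = 150

150 steps


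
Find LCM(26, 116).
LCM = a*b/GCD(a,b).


GCD(26, 116) = 2
LCM = 26*116/2 = 3016/2 = 1508

LCM = 1508


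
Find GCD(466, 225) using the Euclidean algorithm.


466 = 2 * 225 + 16
225 = 14 * 16 + 1
16 = 16 * 1 + 0
GCD = 1


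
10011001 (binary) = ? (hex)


10011001 (base 2) = 153 (decimal)
153 (decimal) = 99 (base 16)


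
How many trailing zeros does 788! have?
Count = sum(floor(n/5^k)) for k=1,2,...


floor(788/5) = 157
floor(788/25) = 31
floor(788/125) = 6
floor(788/625) = 1
Total = 195

195 trailing zeros


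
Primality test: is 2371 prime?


Check divisors up to sqrt(2371) = 48.6929
No divisors found.
2371 is prime.

Yes, 2371 is prime


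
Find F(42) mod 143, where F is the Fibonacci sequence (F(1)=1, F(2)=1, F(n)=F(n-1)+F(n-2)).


F(k) mod 143 for k=1..42:
1, 1, 2, 3, 5, 8, 13, 21, 34, 55, 89, 1, 90, 91, 38, 129, 24, 10, 34, 44, 78, 122, 57, 36, 93, 129, 79, 65, 1, 66, 67, 133, 57, 47, 104, 8, 112, 120, 89, 66, 12, 78
F(42) mod 143 = 78


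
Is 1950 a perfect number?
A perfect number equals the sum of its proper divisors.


Proper divisors of 1950: 1, 2, 3, 5, 6, 10, 13, 15, 25, 26, 30, 39, 50, 65, 75, 78, 130, 150, 195, 325, 390, 650, 975
Sum = 1 + 2 + 3 + 5 + 6 + 10 + 13 + 15 + 25 + 26 + 30 + 39 + 50 + 65 + 75 + 78 + 130 + 150 + 195 + 325 + 390 + 650 + 975 = 3258

No, 1950 is not perfect (3258 ≠ 1950)


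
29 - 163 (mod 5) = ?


29 - 163 = -134
-134 mod 5 = 1


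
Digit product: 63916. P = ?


6 × 3 × 9 × 1 × 6 = 972


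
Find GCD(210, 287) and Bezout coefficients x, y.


Tabular extended Euclidean (each row: r = 210*s + 287*t):
r=210, s=1, t=0
r=287, s=0, t=1
q=0: r=210, s=1, t=0   [210*(1) + 287*(0) = 210]
q=1: r=77, s=-1, t=1   [210*(-1) + 287*(1) = 77]
q=2: r=56, s=3, t=-2   [210*(3) + 287*(-2) = 56]
q=1: r=21, s=-4, t=3   [210*(-4) + 287*(3) = 21]
q=2: r=14, s=11, t=-8   [210*(11) + 287*(-8) = 14]
q=1: r=7, s=-15, t=11   [210*(-15) + 287*(11) = 7]
q=2: r=0, s=41, t=-30   [210*(41) + 287*(-30) = 0]
GCD = 7; from the row with r=7: x=-15, y=11
Check: 210*(-15) + 287*(11) = -3150 + 3157 = 7

GCD = 7, x = -15, y = 11


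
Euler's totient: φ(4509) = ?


4509 = 3^3 × 167
Prime factors: 3, 167
φ(4509) = 4509 × (1-1/3) × (1-1/167)
= 4509 × 2/3 × 166/167 = 2988

φ(4509) = 2988


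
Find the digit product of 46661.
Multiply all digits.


4 × 6 × 6 × 6 × 1 = 864


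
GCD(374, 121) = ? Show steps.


374 = 3 * 121 + 11
121 = 11 * 11 + 0
GCD = 11


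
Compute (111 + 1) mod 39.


111 + 1 = 112
112 mod 39 = 34


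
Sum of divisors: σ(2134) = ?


Divisors of 2134: 1, 2, 11, 22, 97, 194, 1067, 2134
Sum = 1 + 2 + 11 + 22 + 97 + 194 + 1067 + 2134 = 3528

σ(2134) = 3528


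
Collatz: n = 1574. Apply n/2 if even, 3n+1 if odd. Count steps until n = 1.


1574 → 787 → 2362 → 1181 → 3544 → 1772 → 886 → 443 → 1330 → 665 → 1996 → 998 → 499 → 1498 → 749 → 2248 → 1124 → 562 → 281 → 844 → 422 → 211 → 634 → 317 → 952 → 476 → 238 → 119 → 358 → 179 → 538 → 269 → 808 → 404 → 202 → 101 → 304 → 152 → 76 → 38 → 19 → 58 → 29 → 88 → 44 → 22 → 11 → 34 → 17 → 52 → 26 → 13 → 40 → 20 → 10 → 5 → 16 → 8 → 4 → 2 → 1
Total steps = 60

60 steps


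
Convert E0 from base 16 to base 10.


E0 (base 16) = 224 (decimal)
224 (decimal) = 224 (base 10)


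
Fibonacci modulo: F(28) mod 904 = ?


F(k) mod 904 for k=1..28:
1, 1, 2, 3, 5, 8, 13, 21, 34, 55, 89, 144, 233, 377, 610, 83, 693, 776, 565, 437, 98, 535, 633, 264, 897, 257, 250, 507
F(28) mod 904 = 507


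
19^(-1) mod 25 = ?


Use the extended Euclidean algorithm on (25, 19); each row r = 25*s + 19*t:
r=25, s=1, t=0
r=19, s=0, t=1
q=1: r=6, s=1, t=-1   [25*(1) + 19*(-1) = 6]
q=3: r=1, s=-3, t=4   [25*(-3) + 19*(4) = 1]
q=6: r=0, s=19, t=-25   [25*(19) + 19*(-25) = 0]
GCD = 1 with t = 4, so 19*(4) ≡ 1 (mod 25)
Inverse = 4 mod 25 = 4
Check: 19 * 4 = 76 ≡ 1 (mod 25)

19^(-1) ≡ 4 (mod 25)


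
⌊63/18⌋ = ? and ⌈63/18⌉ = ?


63/18 = 3.5000
floor = 3
ceil = 4

floor = 3, ceil = 4


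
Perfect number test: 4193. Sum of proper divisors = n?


Proper divisors of 4193: 1, 7, 599
Sum = 1 + 7 + 599 = 607

No, 4193 is not perfect (607 ≠ 4193)


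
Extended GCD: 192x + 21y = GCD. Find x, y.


Tabular extended Euclidean (each row: r = 192*s + 21*t):
r=192, s=1, t=0
r=21, s=0, t=1
q=9: r=3, s=1, t=-9   [192*(1) + 21*(-9) = 3]
q=7: r=0, s=-7, t=64   [192*(-7) + 21*(64) = 0]
GCD = 3; from the row with r=3: x=1, y=-9
Check: 192*(1) + 21*(-9) = 192 - 189 = 3

GCD = 3, x = 1, y = -9


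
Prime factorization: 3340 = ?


3340 / 2 = 1670
1670 / 2 = 835
835 / 5 = 167
167 / 167 = 1
3340 = 2^2 × 5 × 167


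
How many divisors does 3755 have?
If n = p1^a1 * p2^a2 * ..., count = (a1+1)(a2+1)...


3755 = 5^1 × 751^1
d(3755) = (1+1) × (1+1) = 4

4 divisors


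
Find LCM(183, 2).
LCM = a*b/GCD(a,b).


GCD(183, 2) = 1
LCM = 183*2/1 = 366/1 = 366

LCM = 366


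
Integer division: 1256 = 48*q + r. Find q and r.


1256 = 48 * 26 + 8
Check: 1248 + 8 = 1256

q = 26, r = 8


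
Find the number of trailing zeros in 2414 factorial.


floor(2414/5) = 482
floor(2414/25) = 96
floor(2414/125) = 19
floor(2414/625) = 3
Total = 600

600 trailing zeros


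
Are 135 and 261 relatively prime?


Euclidean algorithm:
261 = 1 * 135 + 126
135 = 1 * 126 + 9
126 = 14 * 9 + 0
GCD(135, 261) = 9

No, not coprime (GCD = 9)


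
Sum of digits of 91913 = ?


9 + 1 + 9 + 1 + 3 = 23


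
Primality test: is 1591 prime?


1591 / 37 = 43 (exact division)
1591 is NOT prime.

No, 1591 is not prime


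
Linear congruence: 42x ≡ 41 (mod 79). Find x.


GCD(42, 79) = 1, unique solution
a^(-1) mod 79 = 32
x = 32 * 41 mod 79 = 48

x ≡ 48 (mod 79)


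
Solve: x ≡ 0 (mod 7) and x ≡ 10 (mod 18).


M = 7*18 = 126
M1 = M/7 = 18, M2 = M/18 = 7
M1^(-1) mod 7 = 2, M2^(-1) mod 18 = 13
x = 0*18*2 + 10*7*13 = 910
910 mod 126 = 28
Check: 28 mod 7 = 0 ✓, 28 mod 18 = 10 ✓

x ≡ 28 (mod 126)


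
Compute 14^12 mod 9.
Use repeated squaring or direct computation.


14^1 mod 9 = 5
14^2 mod 9 = 7
14^3 mod 9 = 8
14^4 mod 9 = 4
14^5 mod 9 = 2
14^6 mod 9 = 1
14^7 mod 9 = 5
14^8 mod 9 = 7
14^9 mod 9 = 8
14^10 mod 9 = 4
14^11 mod 9 = 2
14^12 mod 9 = 1


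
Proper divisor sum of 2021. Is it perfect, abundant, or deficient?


Proper divisors: 1, 43, 47
Sum = 1 + 43 + 47 = 91
91 < 2021 → deficient

s(2021) = 91 (deficient)


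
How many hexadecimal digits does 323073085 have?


323073085 in base 16 = 1341B43D
Number of digits = 8

8 digits (base 16)


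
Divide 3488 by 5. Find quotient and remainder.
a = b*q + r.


3488 = 5 * 697 + 3
Check: 3485 + 3 = 3488

q = 697, r = 3


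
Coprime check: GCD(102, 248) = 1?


Euclidean algorithm:
248 = 2 * 102 + 44
102 = 2 * 44 + 14
44 = 3 * 14 + 2
14 = 7 * 2 + 0
GCD(102, 248) = 2

No, not coprime (GCD = 2)


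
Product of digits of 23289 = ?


2 × 3 × 2 × 8 × 9 = 864


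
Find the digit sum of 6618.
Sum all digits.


6 + 6 + 1 + 8 = 21


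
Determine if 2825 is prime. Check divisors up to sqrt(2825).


2825 / 5 = 565 (exact division)
2825 is NOT prime.

No, 2825 is not prime


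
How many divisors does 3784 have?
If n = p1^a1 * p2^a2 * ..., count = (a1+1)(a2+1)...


3784 = 2^3 × 11^1 × 43^1
d(3784) = (3+1) × (1+1) × (1+1) = 16

16 divisors


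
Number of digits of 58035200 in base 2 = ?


58035200 in base 2 = 11011101011000110000000000
Number of digits = 26

26 digits (base 2)


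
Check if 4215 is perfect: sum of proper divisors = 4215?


Proper divisors of 4215: 1, 3, 5, 15, 281, 843, 1405
Sum = 1 + 3 + 5 + 15 + 281 + 843 + 1405 = 2553

No, 4215 is not perfect (2553 ≠ 4215)


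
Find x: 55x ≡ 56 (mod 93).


GCD(55, 93) = 1, unique solution
a^(-1) mod 93 = 22
x = 22 * 56 mod 93 = 23

x ≡ 23 (mod 93)


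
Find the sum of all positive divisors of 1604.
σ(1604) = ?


Divisors of 1604: 1, 2, 4, 401, 802, 1604
Sum = 1 + 2 + 4 + 401 + 802 + 1604 = 2814

σ(1604) = 2814


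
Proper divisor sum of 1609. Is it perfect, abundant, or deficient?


Proper divisors: 1
Sum = 1 = 1
1 < 1609 → deficient

s(1609) = 1 (deficient)


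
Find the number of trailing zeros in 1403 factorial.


floor(1403/5) = 280
floor(1403/25) = 56
floor(1403/125) = 11
floor(1403/625) = 2
Total = 349

349 trailing zeros


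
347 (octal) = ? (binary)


347 (base 8) = 231 (decimal)
231 (decimal) = 11100111 (base 2)


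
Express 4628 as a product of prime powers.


4628 / 2 = 2314
2314 / 2 = 1157
1157 / 13 = 89
89 / 89 = 1
4628 = 2^2 × 13 × 89


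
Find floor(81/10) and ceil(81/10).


81/10 = 8.1000
floor = 8
ceil = 9

floor = 8, ceil = 9


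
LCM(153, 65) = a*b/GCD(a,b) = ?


GCD(153, 65) = 1
LCM = 153*65/1 = 9945/1 = 9945

LCM = 9945


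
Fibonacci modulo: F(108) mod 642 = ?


F(k) mod 642 for k=1..108:
1, 1, 2, 3, 5, 8, 13, 21, 34, 55, 89, 144, 233, 377, 610, 345, 313, 16, 329, 345, 32, 377, 409, 144, 553, 55, 608, 21, 629, 8, 637, 3, 640, 1, 641, 0, 641, 641, 640, 639, 637, 634, 629, 621, 608, 587, 553, 498, 409, 265, 32, 297, 329, 626, 313, 297, 610, 265, 233, 498, 89, 587, 34, 621, 13, 634, 5, 639, 2, 641, 1, 0, 1, 1, 2, 3, 5, 8, 13, 21, 34, 55, 89, 144, 233, 377, 610, 345, 313, 16, 329, 345, 32, 377, 409, 144, 553, 55, 608, 21, 629, 8, 637, 3, 640, 1, 641, 0
F(108) mod 642 = 0


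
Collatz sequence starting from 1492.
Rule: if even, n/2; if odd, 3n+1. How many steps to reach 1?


1492 → 746 → 373 → 1120 → 560 → 280 → 140 → 70 → 35 → 106 → 53 → 160 → 80 → 40 → 20 → 10 → 5 → 16 → 8 → 4 → 2 → 1
Total steps = 21

21 steps


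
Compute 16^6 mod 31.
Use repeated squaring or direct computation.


16^1 mod 31 = 16
16^2 mod 31 = 8
16^3 mod 31 = 4
16^4 mod 31 = 2
16^5 mod 31 = 1
16^6 mod 31 = 16


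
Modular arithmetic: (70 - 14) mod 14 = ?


70 - 14 = 56
56 mod 14 = 0


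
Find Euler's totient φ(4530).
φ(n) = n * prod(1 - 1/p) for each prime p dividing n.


4530 = 2 × 3 × 5 × 151
Prime factors: 2, 3, 5, 151
φ(4530) = 4530 × (1-1/2) × (1-1/3) × (1-1/5) × (1-1/151)
= 4530 × 1/2 × 2/3 × 4/5 × 150/151 = 1200

φ(4530) = 1200


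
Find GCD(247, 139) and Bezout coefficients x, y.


Tabular extended Euclidean (each row: r = 247*s + 139*t):
r=247, s=1, t=0
r=139, s=0, t=1
q=1: r=108, s=1, t=-1   [247*(1) + 139*(-1) = 108]
q=1: r=31, s=-1, t=2   [247*(-1) + 139*(2) = 31]
q=3: r=15, s=4, t=-7   [247*(4) + 139*(-7) = 15]
q=2: r=1, s=-9, t=16   [247*(-9) + 139*(16) = 1]
q=15: r=0, s=139, t=-247   [247*(139) + 139*(-247) = 0]
GCD = 1; from the row with r=1: x=-9, y=16
Check: 247*(-9) + 139*(16) = -2223 + 2224 = 1

GCD = 1, x = -9, y = 16


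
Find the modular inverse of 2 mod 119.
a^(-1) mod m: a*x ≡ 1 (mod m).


Use the extended Euclidean algorithm on (119, 2); each row r = 119*s + 2*t:
r=119, s=1, t=0
r=2, s=0, t=1
q=59: r=1, s=1, t=-59   [119*(1) + 2*(-59) = 1]
q=2: r=0, s=-2, t=119   [119*(-2) + 2*(119) = 0]
GCD = 1 with t = -59, so 2*(-59) ≡ 1 (mod 119)
Inverse = -59 mod 119 = 60
Check: 2 * 60 = 120 ≡ 1 (mod 119)

2^(-1) ≡ 60 (mod 119)


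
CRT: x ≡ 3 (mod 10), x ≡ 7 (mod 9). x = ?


M = 10*9 = 90
M1 = M/10 = 9, M2 = M/9 = 10
M1^(-1) mod 10 = 9, M2^(-1) mod 9 = 1
x = 3*9*9 + 7*10*1 = 313
313 mod 90 = 43
Check: 43 mod 10 = 3 ✓, 43 mod 9 = 7 ✓

x ≡ 43 (mod 90)


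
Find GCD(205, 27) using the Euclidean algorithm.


205 = 7 * 27 + 16
27 = 1 * 16 + 11
16 = 1 * 11 + 5
11 = 2 * 5 + 1
5 = 5 * 1 + 0
GCD = 1


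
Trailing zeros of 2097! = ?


floor(2097/5) = 419
floor(2097/25) = 83
floor(2097/125) = 16
floor(2097/625) = 3
Total = 521

521 trailing zeros


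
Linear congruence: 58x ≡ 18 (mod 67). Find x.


GCD(58, 67) = 1, unique solution
a^(-1) mod 67 = 52
x = 52 * 18 mod 67 = 65

x ≡ 65 (mod 67)


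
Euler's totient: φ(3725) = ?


3725 = 5^2 × 149
Prime factors: 5, 149
φ(3725) = 3725 × (1-1/5) × (1-1/149)
= 3725 × 4/5 × 148/149 = 2960

φ(3725) = 2960


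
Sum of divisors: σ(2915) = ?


Divisors of 2915: 1, 5, 11, 53, 55, 265, 583, 2915
Sum = 1 + 5 + 11 + 53 + 55 + 265 + 583 + 2915 = 3888

σ(2915) = 3888


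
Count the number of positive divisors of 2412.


2412 = 2^2 × 3^2 × 67^1
d(2412) = (2+1) × (2+1) × (1+1) = 18

18 divisors


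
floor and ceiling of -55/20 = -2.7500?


-55/20 = -2.7500
floor = -3
ceil = -2

floor = -3, ceil = -2


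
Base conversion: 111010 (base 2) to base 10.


111010 (base 2) = 58 (decimal)
58 (decimal) = 58 (base 10)


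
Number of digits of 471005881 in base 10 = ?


471005881 has 9 digits in base 10
floor(log10(471005881)) + 1 = floor(8.6730) + 1 = 9

9 digits (base 10)


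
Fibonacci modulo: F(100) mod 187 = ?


F(k) mod 187 for k=1..100:
1, 1, 2, 3, 5, 8, 13, 21, 34, 55, 89, 144, 46, 3, 49, 52, 101, 153, 67, 33, 100, 133, 46, 179, 38, 30, 68, 98, 166, 77, 56, 133, 2, 135, 137, 85, 35, 120, 155, 88, 56, 144, 13, 157, 170, 140, 123, 76, 12, 88, 100, 1, 101, 102, 16, 118, 134, 65, 12, 77, 89, 166, 68, 47, 115, 162, 90, 65, 155, 33, 1, 34, 35, 69, 104, 173, 90, 76, 166, 55, 34, 89, 123, 25, 148, 173, 134, 120, 67, 0, 67, 67, 134, 14, 148, 162, 123, 98, 34, 132
F(100) mod 187 = 132


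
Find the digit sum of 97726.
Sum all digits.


9 + 7 + 7 + 2 + 6 = 31


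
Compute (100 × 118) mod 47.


100 × 118 = 11800
11800 mod 47 = 3


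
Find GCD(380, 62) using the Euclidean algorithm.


380 = 6 * 62 + 8
62 = 7 * 8 + 6
8 = 1 * 6 + 2
6 = 3 * 2 + 0
GCD = 2


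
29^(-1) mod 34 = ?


Use the extended Euclidean algorithm on (34, 29); each row r = 34*s + 29*t:
r=34, s=1, t=0
r=29, s=0, t=1
q=1: r=5, s=1, t=-1   [34*(1) + 29*(-1) = 5]
q=5: r=4, s=-5, t=6   [34*(-5) + 29*(6) = 4]
q=1: r=1, s=6, t=-7   [34*(6) + 29*(-7) = 1]
q=4: r=0, s=-29, t=34   [34*(-29) + 29*(34) = 0]
GCD = 1 with t = -7, so 29*(-7) ≡ 1 (mod 34)
Inverse = -7 mod 34 = 27
Check: 29 * 27 = 783 ≡ 1 (mod 34)

29^(-1) ≡ 27 (mod 34)


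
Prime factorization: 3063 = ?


3063 / 3 = 1021
1021 / 1021 = 1
3063 = 3 × 1021


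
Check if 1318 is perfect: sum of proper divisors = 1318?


Proper divisors of 1318: 1, 2, 659
Sum = 1 + 2 + 659 = 662

No, 1318 is not perfect (662 ≠ 1318)


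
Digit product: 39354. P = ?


3 × 9 × 3 × 5 × 4 = 1620


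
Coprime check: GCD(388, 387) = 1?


Euclidean algorithm:
388 = 1 * 387 + 1
387 = 387 * 1 + 0
GCD(388, 387) = 1

Yes, coprime (GCD = 1)


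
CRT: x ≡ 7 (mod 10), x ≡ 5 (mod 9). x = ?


M = 10*9 = 90
M1 = M/10 = 9, M2 = M/9 = 10
M1^(-1) mod 10 = 9, M2^(-1) mod 9 = 1
x = 7*9*9 + 5*10*1 = 617
617 mod 90 = 77
Check: 77 mod 10 = 7 ✓, 77 mod 9 = 5 ✓

x ≡ 77 (mod 90)


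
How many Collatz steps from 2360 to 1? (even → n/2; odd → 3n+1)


2360 → 1180 → 590 → 295 → 886 → 443 → 1330 → 665 → 1996 → 998 → 499 → 1498 → 749 → 2248 → 1124 → 562 → 281 → 844 → 422 → 211 → 634 → 317 → 952 → 476 → 238 → 119 → 358 → 179 → 538 → 269 → 808 → 404 → 202 → 101 → 304 → 152 → 76 → 38 → 19 → 58 → 29 → 88 → 44 → 22 → 11 → 34 → 17 → 52 → 26 → 13 → 40 → 20 → 10 → 5 → 16 → 8 → 4 → 2 → 1
Total steps = 58

58 steps


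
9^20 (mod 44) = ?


9^1 mod 44 = 9
9^2 mod 44 = 37
9^3 mod 44 = 25
9^4 mod 44 = 5
9^5 mod 44 = 1
9^6 mod 44 = 9
9^7 mod 44 = 37
9^8 mod 44 = 25
9^9 mod 44 = 5
9^10 mod 44 = 1
9^11 mod 44 = 9
9^12 mod 44 = 37
9^13 mod 44 = 25
9^14 mod 44 = 5
9^15 mod 44 = 1
9^16 mod 44 = 9
9^17 mod 44 = 37
9^18 mod 44 = 25
9^19 mod 44 = 5
9^20 mod 44 = 1


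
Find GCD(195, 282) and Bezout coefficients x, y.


Tabular extended Euclidean (each row: r = 195*s + 282*t):
r=195, s=1, t=0
r=282, s=0, t=1
q=0: r=195, s=1, t=0   [195*(1) + 282*(0) = 195]
q=1: r=87, s=-1, t=1   [195*(-1) + 282*(1) = 87]
q=2: r=21, s=3, t=-2   [195*(3) + 282*(-2) = 21]
q=4: r=3, s=-13, t=9   [195*(-13) + 282*(9) = 3]
q=7: r=0, s=94, t=-65   [195*(94) + 282*(-65) = 0]
GCD = 3; from the row with r=3: x=-13, y=9
Check: 195*(-13) + 282*(9) = -2535 + 2538 = 3

GCD = 3, x = -13, y = 9


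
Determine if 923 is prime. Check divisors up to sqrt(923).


923 / 13 = 71 (exact division)
923 is NOT prime.

No, 923 is not prime


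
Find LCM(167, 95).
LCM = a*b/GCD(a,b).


GCD(167, 95) = 1
LCM = 167*95/1 = 15865/1 = 15865

LCM = 15865


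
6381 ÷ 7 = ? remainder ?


6381 = 7 * 911 + 4
Check: 6377 + 4 = 6381

q = 911, r = 4


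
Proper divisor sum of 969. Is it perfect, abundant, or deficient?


Proper divisors: 1, 3, 17, 19, 51, 57, 323
Sum = 1 + 3 + 17 + 19 + 51 + 57 + 323 = 471
471 < 969 → deficient

s(969) = 471 (deficient)


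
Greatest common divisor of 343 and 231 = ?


343 = 1 * 231 + 112
231 = 2 * 112 + 7
112 = 16 * 7 + 0
GCD = 7


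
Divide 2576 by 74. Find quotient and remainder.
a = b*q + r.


2576 = 74 * 34 + 60
Check: 2516 + 60 = 2576

q = 34, r = 60


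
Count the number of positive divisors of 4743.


4743 = 3^2 × 17^1 × 31^1
d(4743) = (2+1) × (1+1) × (1+1) = 12

12 divisors


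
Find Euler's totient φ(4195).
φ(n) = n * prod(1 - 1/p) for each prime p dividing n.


4195 = 5 × 839
Prime factors: 5, 839
φ(4195) = 4195 × (1-1/5) × (1-1/839)
= 4195 × 4/5 × 838/839 = 3352

φ(4195) = 3352


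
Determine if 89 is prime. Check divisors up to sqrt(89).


Check divisors up to sqrt(89) = 9.4340
No divisors found.
89 is prime.

Yes, 89 is prime


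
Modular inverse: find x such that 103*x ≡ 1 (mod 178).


Use the extended Euclidean algorithm on (178, 103); each row r = 178*s + 103*t:
r=178, s=1, t=0
r=103, s=0, t=1
q=1: r=75, s=1, t=-1   [178*(1) + 103*(-1) = 75]
q=1: r=28, s=-1, t=2   [178*(-1) + 103*(2) = 28]
q=2: r=19, s=3, t=-5   [178*(3) + 103*(-5) = 19]
q=1: r=9, s=-4, t=7   [178*(-4) + 103*(7) = 9]
q=2: r=1, s=11, t=-19   [178*(11) + 103*(-19) = 1]
q=9: r=0, s=-103, t=178   [178*(-103) + 103*(178) = 0]
GCD = 1 with t = -19, so 103*(-19) ≡ 1 (mod 178)
Inverse = -19 mod 178 = 159
Check: 103 * 159 = 16377 ≡ 1 (mod 178)

103^(-1) ≡ 159 (mod 178)


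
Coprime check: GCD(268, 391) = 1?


Euclidean algorithm:
391 = 1 * 268 + 123
268 = 2 * 123 + 22
123 = 5 * 22 + 13
22 = 1 * 13 + 9
13 = 1 * 9 + 4
9 = 2 * 4 + 1
4 = 4 * 1 + 0
GCD(268, 391) = 1

Yes, coprime (GCD = 1)


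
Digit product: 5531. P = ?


5 × 5 × 3 × 1 = 75


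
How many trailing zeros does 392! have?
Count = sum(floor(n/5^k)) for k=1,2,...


floor(392/5) = 78
floor(392/25) = 15
floor(392/125) = 3
Total = 96

96 trailing zeros


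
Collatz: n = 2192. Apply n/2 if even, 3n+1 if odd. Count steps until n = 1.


2192 → 1096 → 548 → 274 → 137 → 412 → 206 → 103 → 310 → 155 → 466 → 233 → 700 → 350 → 175 → 526 → 263 → 790 → 395 → 1186 → 593 → 1780 → 890 → 445 → 1336 → 668 → 334 → 167 → 502 → 251 → 754 → 377 → 1132 → 566 → 283 → 850 → 425 → 1276 → 638 → 319 → 958 → 479 → 1438 → 719 → 2158 → 1079 → 3238 → 1619 → 4858 → 2429 → 7288 → 3644 → 1822 → 911 → 2734 → 1367 → 4102 → 2051 → 6154 → 3077 → 9232 → 4616 → 2308 → 1154 → 577 → 1732 → 866 → 433 → 1300 → 650 → 325 → 976 → 488 → 244 → 122 → 61 → 184 → 92 → 46 → 23 → 70 → 35 → 106 → 53 → 160 → 80 → 40 → 20 → 10 → 5 → 16 → 8 → 4 → 2 → 1
Total steps = 94

94 steps


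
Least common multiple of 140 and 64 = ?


GCD(140, 64) = 4
LCM = 140*64/4 = 8960/4 = 2240

LCM = 2240


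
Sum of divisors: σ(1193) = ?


Divisors of 1193: 1, 1193
Sum = 1 + 1193 = 1194

σ(1193) = 1194


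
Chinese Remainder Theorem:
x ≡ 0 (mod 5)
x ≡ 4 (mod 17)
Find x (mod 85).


M = 5*17 = 85
M1 = M/5 = 17, M2 = M/17 = 5
M1^(-1) mod 5 = 3, M2^(-1) mod 17 = 7
x = 0*17*3 + 4*5*7 = 140
140 mod 85 = 55
Check: 55 mod 5 = 0 ✓, 55 mod 17 = 4 ✓

x ≡ 55 (mod 85)


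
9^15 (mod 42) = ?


9^1 mod 42 = 9
9^2 mod 42 = 39
9^3 mod 42 = 15
9^4 mod 42 = 9
9^5 mod 42 = 39
9^6 mod 42 = 15
9^7 mod 42 = 9
9^8 mod 42 = 39
9^9 mod 42 = 15
9^10 mod 42 = 9
9^11 mod 42 = 39
9^12 mod 42 = 15
9^13 mod 42 = 9
9^14 mod 42 = 39
9^15 mod 42 = 15


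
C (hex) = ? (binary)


C (base 16) = 12 (decimal)
12 (decimal) = 1100 (base 2)


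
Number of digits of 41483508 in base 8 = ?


41483508 in base 8 = 236176364
Number of digits = 9

9 digits (base 8)


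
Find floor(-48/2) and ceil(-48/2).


-48/2 = -24.0000
floor = -24
ceil = -24

floor = -24, ceil = -24


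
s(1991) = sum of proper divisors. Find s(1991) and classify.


Proper divisors: 1, 11, 181
Sum = 1 + 11 + 181 = 193
193 < 1991 → deficient

s(1991) = 193 (deficient)


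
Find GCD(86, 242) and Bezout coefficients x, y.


Tabular extended Euclidean (each row: r = 86*s + 242*t):
r=86, s=1, t=0
r=242, s=0, t=1
q=0: r=86, s=1, t=0   [86*(1) + 242*(0) = 86]
q=2: r=70, s=-2, t=1   [86*(-2) + 242*(1) = 70]
q=1: r=16, s=3, t=-1   [86*(3) + 242*(-1) = 16]
q=4: r=6, s=-14, t=5   [86*(-14) + 242*(5) = 6]
q=2: r=4, s=31, t=-11   [86*(31) + 242*(-11) = 4]
q=1: r=2, s=-45, t=16   [86*(-45) + 242*(16) = 2]
q=2: r=0, s=121, t=-43   [86*(121) + 242*(-43) = 0]
GCD = 2; from the row with r=2: x=-45, y=16
Check: 86*(-45) + 242*(16) = -3870 + 3872 = 2

GCD = 2, x = -45, y = 16


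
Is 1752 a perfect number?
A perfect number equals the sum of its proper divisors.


Proper divisors of 1752: 1, 2, 3, 4, 6, 8, 12, 24, 73, 146, 219, 292, 438, 584, 876
Sum = 1 + 2 + 3 + 4 + 6 + 8 + 12 + 24 + 73 + 146 + 219 + 292 + 438 + 584 + 876 = 2688

No, 1752 is not perfect (2688 ≠ 1752)


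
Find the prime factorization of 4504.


4504 / 2 = 2252
2252 / 2 = 1126
1126 / 2 = 563
563 / 563 = 1
4504 = 2^3 × 563


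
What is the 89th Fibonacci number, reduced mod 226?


F(k) mod 226 for k=1..89:
1, 1, 2, 3, 5, 8, 13, 21, 34, 55, 89, 144, 7, 151, 158, 83, 15, 98, 113, 211, 98, 83, 181, 38, 219, 31, 24, 55, 79, 134, 213, 121, 108, 3, 111, 114, 225, 113, 112, 225, 111, 110, 221, 105, 100, 205, 79, 58, 137, 195, 106, 75, 181, 30, 211, 15, 0, 15, 15, 30, 45, 75, 120, 195, 89, 58, 147, 205, 126, 105, 5, 110, 115, 225, 114, 113, 1, 114, 115, 3, 118, 121, 13, 134, 147, 55, 202, 31, 7
F(89) mod 226 = 7


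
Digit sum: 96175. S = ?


9 + 6 + 1 + 7 + 5 = 28


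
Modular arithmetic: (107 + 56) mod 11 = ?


107 + 56 = 163
163 mod 11 = 9


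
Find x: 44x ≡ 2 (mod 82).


GCD(44, 82) = 2 divides 2
Divide: 22x ≡ 1 (mod 41)
x ≡ 28 (mod 41)


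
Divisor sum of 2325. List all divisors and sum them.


Divisors of 2325: 1, 3, 5, 15, 25, 31, 75, 93, 155, 465, 775, 2325
Sum = 1 + 3 + 5 + 15 + 25 + 31 + 75 + 93 + 155 + 465 + 775 + 2325 = 3968

σ(2325) = 3968


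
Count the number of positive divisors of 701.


701 = 701^1
d(701) = (1+1) = 2

2 divisors


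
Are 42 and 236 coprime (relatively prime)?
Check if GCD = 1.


Euclidean algorithm:
236 = 5 * 42 + 26
42 = 1 * 26 + 16
26 = 1 * 16 + 10
16 = 1 * 10 + 6
10 = 1 * 6 + 4
6 = 1 * 4 + 2
4 = 2 * 2 + 0
GCD(42, 236) = 2

No, not coprime (GCD = 2)


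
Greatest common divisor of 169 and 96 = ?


169 = 1 * 96 + 73
96 = 1 * 73 + 23
73 = 3 * 23 + 4
23 = 5 * 4 + 3
4 = 1 * 3 + 1
3 = 3 * 1 + 0
GCD = 1


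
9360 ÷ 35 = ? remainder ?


9360 = 35 * 267 + 15
Check: 9345 + 15 = 9360

q = 267, r = 15


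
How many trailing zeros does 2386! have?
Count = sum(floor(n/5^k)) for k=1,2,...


floor(2386/5) = 477
floor(2386/25) = 95
floor(2386/125) = 19
floor(2386/625) = 3
Total = 594

594 trailing zeros


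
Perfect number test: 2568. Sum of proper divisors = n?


Proper divisors of 2568: 1, 2, 3, 4, 6, 8, 12, 24, 107, 214, 321, 428, 642, 856, 1284
Sum = 1 + 2 + 3 + 4 + 6 + 8 + 12 + 24 + 107 + 214 + 321 + 428 + 642 + 856 + 1284 = 3912

No, 2568 is not perfect (3912 ≠ 2568)


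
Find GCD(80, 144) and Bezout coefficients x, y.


Tabular extended Euclidean (each row: r = 80*s + 144*t):
r=80, s=1, t=0
r=144, s=0, t=1
q=0: r=80, s=1, t=0   [80*(1) + 144*(0) = 80]
q=1: r=64, s=-1, t=1   [80*(-1) + 144*(1) = 64]
q=1: r=16, s=2, t=-1   [80*(2) + 144*(-1) = 16]
q=4: r=0, s=-9, t=5   [80*(-9) + 144*(5) = 0]
GCD = 16; from the row with r=16: x=2, y=-1
Check: 80*(2) + 144*(-1) = 160 - 144 = 16

GCD = 16, x = 2, y = -1


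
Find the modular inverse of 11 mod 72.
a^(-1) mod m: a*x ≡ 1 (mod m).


Use the extended Euclidean algorithm on (72, 11); each row r = 72*s + 11*t:
r=72, s=1, t=0
r=11, s=0, t=1
q=6: r=6, s=1, t=-6   [72*(1) + 11*(-6) = 6]
q=1: r=5, s=-1, t=7   [72*(-1) + 11*(7) = 5]
q=1: r=1, s=2, t=-13   [72*(2) + 11*(-13) = 1]
q=5: r=0, s=-11, t=72   [72*(-11) + 11*(72) = 0]
GCD = 1 with t = -13, so 11*(-13) ≡ 1 (mod 72)
Inverse = -13 mod 72 = 59
Check: 11 * 59 = 649 ≡ 1 (mod 72)

11^(-1) ≡ 59 (mod 72)


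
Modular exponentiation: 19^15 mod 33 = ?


19^1 mod 33 = 19
19^2 mod 33 = 31
19^3 mod 33 = 28
19^4 mod 33 = 4
19^5 mod 33 = 10
19^6 mod 33 = 25
19^7 mod 33 = 13
19^8 mod 33 = 16
19^9 mod 33 = 7
19^10 mod 33 = 1
19^11 mod 33 = 19
19^12 mod 33 = 31
19^13 mod 33 = 28
19^14 mod 33 = 4
19^15 mod 33 = 10


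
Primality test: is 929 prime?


Check divisors up to sqrt(929) = 30.4795
No divisors found.
929 is prime.

Yes, 929 is prime


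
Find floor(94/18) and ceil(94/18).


94/18 = 5.2222
floor = 5
ceil = 6

floor = 5, ceil = 6


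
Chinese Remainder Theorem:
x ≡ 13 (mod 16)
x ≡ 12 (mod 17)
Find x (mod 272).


M = 16*17 = 272
M1 = M/16 = 17, M2 = M/17 = 16
M1^(-1) mod 16 = 1, M2^(-1) mod 17 = 16
x = 13*17*1 + 12*16*16 = 3293
3293 mod 272 = 29
Check: 29 mod 16 = 13 ✓, 29 mod 17 = 12 ✓

x ≡ 29 (mod 272)


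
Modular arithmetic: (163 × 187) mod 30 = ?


163 × 187 = 30481
30481 mod 30 = 1


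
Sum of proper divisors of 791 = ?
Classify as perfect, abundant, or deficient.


Proper divisors: 1, 7, 113
Sum = 1 + 7 + 113 = 121
121 < 791 → deficient

s(791) = 121 (deficient)


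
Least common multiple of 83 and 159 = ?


GCD(83, 159) = 1
LCM = 83*159/1 = 13197/1 = 13197

LCM = 13197


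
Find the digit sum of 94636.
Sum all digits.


9 + 4 + 6 + 3 + 6 = 28


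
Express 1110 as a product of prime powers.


1110 / 2 = 555
555 / 3 = 185
185 / 5 = 37
37 / 37 = 1
1110 = 2 × 3 × 5 × 37


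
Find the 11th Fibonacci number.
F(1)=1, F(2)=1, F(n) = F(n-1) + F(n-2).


Sequence: 1, 1, 2, 3, 5, 8, 13, 21, 34, 55, 89
F(11) = 89


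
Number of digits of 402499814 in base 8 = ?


402499814 in base 8 = 2777324346
Number of digits = 10

10 digits (base 8)


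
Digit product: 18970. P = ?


1 × 8 × 9 × 7 × 0 = 0


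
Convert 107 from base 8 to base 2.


107 (base 8) = 71 (decimal)
71 (decimal) = 1000111 (base 2)


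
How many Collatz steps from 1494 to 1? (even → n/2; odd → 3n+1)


1494 → 747 → 2242 → 1121 → 3364 → 1682 → 841 → 2524 → 1262 → 631 → 1894 → 947 → 2842 → 1421 → 4264 → 2132 → 1066 → 533 → 1600 → 800 → 400 → 200 → 100 → 50 → 25 → 76 → 38 → 19 → 58 → 29 → 88 → 44 → 22 → 11 → 34 → 17 → 52 → 26 → 13 → 40 → 20 → 10 → 5 → 16 → 8 → 4 → 2 → 1
Total steps = 47

47 steps


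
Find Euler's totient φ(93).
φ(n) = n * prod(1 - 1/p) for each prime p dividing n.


93 = 3 × 31
Prime factors: 3, 31
φ(93) = 93 × (1-1/3) × (1-1/31)
= 93 × 2/3 × 30/31 = 60

φ(93) = 60


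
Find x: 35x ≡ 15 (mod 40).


GCD(35, 40) = 5 divides 15
Divide: 7x ≡ 3 (mod 8)
x ≡ 5 (mod 8)


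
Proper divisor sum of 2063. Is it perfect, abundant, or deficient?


Proper divisors: 1
Sum = 1 = 1
1 < 2063 → deficient

s(2063) = 1 (deficient)


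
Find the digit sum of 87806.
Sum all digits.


8 + 7 + 8 + 0 + 6 = 29


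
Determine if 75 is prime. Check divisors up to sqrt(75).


75 / 3 = 25 (exact division)
75 is NOT prime.

No, 75 is not prime


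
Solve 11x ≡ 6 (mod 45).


GCD(11, 45) = 1, unique solution
a^(-1) mod 45 = 41
x = 41 * 6 mod 45 = 21

x ≡ 21 (mod 45)


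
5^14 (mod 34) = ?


5^1 mod 34 = 5
5^2 mod 34 = 25
5^3 mod 34 = 23
5^4 mod 34 = 13
5^5 mod 34 = 31
5^6 mod 34 = 19
5^7 mod 34 = 27
5^8 mod 34 = 33
5^9 mod 34 = 29
5^10 mod 34 = 9
5^11 mod 34 = 11
5^12 mod 34 = 21
5^13 mod 34 = 3
5^14 mod 34 = 15


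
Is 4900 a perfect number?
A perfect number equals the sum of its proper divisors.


Proper divisors of 4900: 1, 2, 4, 5, 7, 10, 14, 20, 25, 28, 35, 49, 50, 70, 98, 100, 140, 175, 196, 245, 350, 490, 700, 980, 1225, 2450
Sum = 1 + 2 + 4 + 5 + 7 + 10 + 14 + 20 + 25 + 28 + 35 + 49 + 50 + 70 + 98 + 100 + 140 + 175 + 196 + 245 + 350 + 490 + 700 + 980 + 1225 + 2450 = 7469

No, 4900 is not perfect (7469 ≠ 4900)


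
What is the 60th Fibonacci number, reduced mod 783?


F(k) mod 783 for k=1..60:
1, 1, 2, 3, 5, 8, 13, 21, 34, 55, 89, 144, 233, 377, 610, 204, 31, 235, 266, 501, 767, 485, 469, 171, 640, 28, 668, 696, 581, 494, 292, 3, 295, 298, 593, 108, 701, 26, 727, 753, 697, 667, 581, 465, 263, 728, 208, 153, 361, 514, 92, 606, 698, 521, 436, 174, 610, 1, 611, 612
F(60) mod 783 = 612


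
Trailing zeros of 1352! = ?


floor(1352/5) = 270
floor(1352/25) = 54
floor(1352/125) = 10
floor(1352/625) = 2
Total = 336

336 trailing zeros


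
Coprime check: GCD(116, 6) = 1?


Euclidean algorithm:
116 = 19 * 6 + 2
6 = 3 * 2 + 0
GCD(116, 6) = 2

No, not coprime (GCD = 2)


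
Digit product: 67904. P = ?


6 × 7 × 9 × 0 × 4 = 0


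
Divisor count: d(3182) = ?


3182 = 2^1 × 37^1 × 43^1
d(3182) = (1+1) × (1+1) × (1+1) = 8

8 divisors


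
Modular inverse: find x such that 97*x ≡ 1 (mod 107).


Use the extended Euclidean algorithm on (107, 97); each row r = 107*s + 97*t:
r=107, s=1, t=0
r=97, s=0, t=1
q=1: r=10, s=1, t=-1   [107*(1) + 97*(-1) = 10]
q=9: r=7, s=-9, t=10   [107*(-9) + 97*(10) = 7]
q=1: r=3, s=10, t=-11   [107*(10) + 97*(-11) = 3]
q=2: r=1, s=-29, t=32   [107*(-29) + 97*(32) = 1]
q=3: r=0, s=97, t=-107   [107*(97) + 97*(-107) = 0]
GCD = 1 with t = 32, so 97*(32) ≡ 1 (mod 107)
Inverse = 32 mod 107 = 32
Check: 97 * 32 = 3104 ≡ 1 (mod 107)

97^(-1) ≡ 32 (mod 107)


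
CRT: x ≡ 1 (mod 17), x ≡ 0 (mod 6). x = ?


M = 17*6 = 102
M1 = M/17 = 6, M2 = M/6 = 17
M1^(-1) mod 17 = 3, M2^(-1) mod 6 = 5
x = 1*6*3 + 0*17*5 = 18
18 mod 102 = 18
Check: 18 mod 17 = 1 ✓, 18 mod 6 = 0 ✓

x ≡ 18 (mod 102)


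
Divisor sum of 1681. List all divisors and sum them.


Divisors of 1681: 1, 41, 1681
Sum = 1 + 41 + 1681 = 1723

σ(1681) = 1723


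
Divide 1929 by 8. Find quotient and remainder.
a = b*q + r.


1929 = 8 * 241 + 1
Check: 1928 + 1 = 1929

q = 241, r = 1


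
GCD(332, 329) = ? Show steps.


332 = 1 * 329 + 3
329 = 109 * 3 + 2
3 = 1 * 2 + 1
2 = 2 * 1 + 0
GCD = 1


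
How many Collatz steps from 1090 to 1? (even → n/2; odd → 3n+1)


1090 → 545 → 1636 → 818 → 409 → 1228 → 614 → 307 → 922 → 461 → 1384 → 692 → 346 → 173 → 520 → 260 → 130 → 65 → 196 → 98 → 49 → 148 → 74 → 37 → 112 → 56 → 28 → 14 → 7 → 22 → 11 → 34 → 17 → 52 → 26 → 13 → 40 → 20 → 10 → 5 → 16 → 8 → 4 → 2 → 1
Total steps = 44

44 steps


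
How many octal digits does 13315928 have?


13315928 in base 8 = 62627530
Number of digits = 8

8 digits (base 8)


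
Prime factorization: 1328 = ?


1328 / 2 = 664
664 / 2 = 332
332 / 2 = 166
166 / 2 = 83
83 / 83 = 1
1328 = 2^4 × 83


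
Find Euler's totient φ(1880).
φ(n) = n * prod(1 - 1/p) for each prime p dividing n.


1880 = 2^3 × 5 × 47
Prime factors: 2, 5, 47
φ(1880) = 1880 × (1-1/2) × (1-1/5) × (1-1/47)
= 1880 × 1/2 × 4/5 × 46/47 = 736

φ(1880) = 736


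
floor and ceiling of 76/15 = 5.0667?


76/15 = 5.0667
floor = 5
ceil = 6

floor = 5, ceil = 6


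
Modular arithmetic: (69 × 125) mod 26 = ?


69 × 125 = 8625
8625 mod 26 = 19


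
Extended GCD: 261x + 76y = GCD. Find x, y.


Tabular extended Euclidean (each row: r = 261*s + 76*t):
r=261, s=1, t=0
r=76, s=0, t=1
q=3: r=33, s=1, t=-3   [261*(1) + 76*(-3) = 33]
q=2: r=10, s=-2, t=7   [261*(-2) + 76*(7) = 10]
q=3: r=3, s=7, t=-24   [261*(7) + 76*(-24) = 3]
q=3: r=1, s=-23, t=79   [261*(-23) + 76*(79) = 1]
q=3: r=0, s=76, t=-261   [261*(76) + 76*(-261) = 0]
GCD = 1; from the row with r=1: x=-23, y=79
Check: 261*(-23) + 76*(79) = -6003 + 6004 = 1

GCD = 1, x = -23, y = 79


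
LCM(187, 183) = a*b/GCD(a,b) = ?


GCD(187, 183) = 1
LCM = 187*183/1 = 34221/1 = 34221

LCM = 34221


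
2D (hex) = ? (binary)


2D (base 16) = 45 (decimal)
45 (decimal) = 101101 (base 2)


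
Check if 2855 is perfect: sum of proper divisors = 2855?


Proper divisors of 2855: 1, 5, 571
Sum = 1 + 5 + 571 = 577

No, 2855 is not perfect (577 ≠ 2855)


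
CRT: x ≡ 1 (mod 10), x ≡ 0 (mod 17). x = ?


M = 10*17 = 170
M1 = M/10 = 17, M2 = M/17 = 10
M1^(-1) mod 10 = 3, M2^(-1) mod 17 = 12
x = 1*17*3 + 0*10*12 = 51
51 mod 170 = 51
Check: 51 mod 10 = 1 ✓, 51 mod 17 = 0 ✓

x ≡ 51 (mod 170)


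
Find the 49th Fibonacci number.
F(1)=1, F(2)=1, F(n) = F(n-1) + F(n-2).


Sequence: 1, 1, 2, 3, 5, 8, 13, 21, 34, 55, 89, 144, 233, 377, 610, 987, 1597, 2584, 4181, 6765, 10946, 17711, 28657, 46368, 75025, 121393, 196418, 317811, 514229, 832040, 1346269, 2178309, 3524578, 5702887, 9227465, 14930352, 24157817, 39088169, 63245986, 102334155, 165580141, 267914296, 433494437, 701408733, 1134903170, 1836311903, 2971215073, 4807526976, 7778742049
F(49) = 7778742049


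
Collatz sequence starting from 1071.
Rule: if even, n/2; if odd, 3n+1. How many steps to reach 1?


1071 → 3214 → 1607 → 4822 → 2411 → 7234 → 3617 → 10852 → 5426 → 2713 → 8140 → 4070 → 2035 → 6106 → 3053 → 9160 → 4580 → 2290 → 1145 → 3436 → 1718 → 859 → 2578 → 1289 → 3868 → 1934 → 967 → 2902 → 1451 → 4354 → 2177 → 6532 → 3266 → 1633 → 4900 → 2450 → 1225 → 3676 → 1838 → 919 → 2758 → 1379 → 4138 → 2069 → 6208 → 3104 → 1552 → 776 → 388 → 194 → 97 → 292 → 146 → 73 → 220 → 110 → 55 → 166 → 83 → 250 → 125 → 376 → 188 → 94 → 47 → 142 → 71 → 214 → 107 → 322 → 161 → 484 → 242 → 121 → 364 → 182 → 91 → 274 → 137 → 412 → 206 → 103 → 310 → 155 → 466 → 233 → 700 → 350 → 175 → 526 → 263 → 790 → 395 → 1186 → 593 → 1780 → 890 → 445 → 1336 → 668 → 334 → 167 → 502 → 251 → 754 → 377 → 1132 → 566 → 283 → 850 → 425 → 1276 → 638 → 319 → 958 → 479 → 1438 → 719 → 2158 → 1079 → 3238 → 1619 → 4858 → 2429 → 7288 → 3644 → 1822 → 911 → 2734 → 1367 → 4102 → 2051 → 6154 → 3077 → 9232 → 4616 → 2308 → 1154 → 577 → 1732 → 866 → 433 → 1300 → 650 → 325 → 976 → 488 → 244 → 122 → 61 → 184 → 92 → 46 → 23 → 70 → 35 → 106 → 53 → 160 → 80 → 40 → 20 → 10 → 5 → 16 → 8 → 4 → 2 → 1
Total steps = 168

168 steps


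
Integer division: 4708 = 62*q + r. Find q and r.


4708 = 62 * 75 + 58
Check: 4650 + 58 = 4708

q = 75, r = 58


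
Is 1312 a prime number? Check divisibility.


1312 / 2 = 656 (exact division)
1312 is NOT prime.

No, 1312 is not prime


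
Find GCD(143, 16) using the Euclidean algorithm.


143 = 8 * 16 + 15
16 = 1 * 15 + 1
15 = 15 * 1 + 0
GCD = 1


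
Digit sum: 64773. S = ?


6 + 4 + 7 + 7 + 3 = 27


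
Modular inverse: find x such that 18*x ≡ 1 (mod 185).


Use the extended Euclidean algorithm on (185, 18); each row r = 185*s + 18*t:
r=185, s=1, t=0
r=18, s=0, t=1
q=10: r=5, s=1, t=-10   [185*(1) + 18*(-10) = 5]
q=3: r=3, s=-3, t=31   [185*(-3) + 18*(31) = 3]
q=1: r=2, s=4, t=-41   [185*(4) + 18*(-41) = 2]
q=1: r=1, s=-7, t=72   [185*(-7) + 18*(72) = 1]
q=2: r=0, s=18, t=-185   [185*(18) + 18*(-185) = 0]
GCD = 1 with t = 72, so 18*(72) ≡ 1 (mod 185)
Inverse = 72 mod 185 = 72
Check: 18 * 72 = 1296 ≡ 1 (mod 185)

18^(-1) ≡ 72 (mod 185)


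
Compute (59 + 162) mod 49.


59 + 162 = 221
221 mod 49 = 25


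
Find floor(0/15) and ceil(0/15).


0/15 = 0
floor = 0
ceil = 0

floor = 0, ceil = 0


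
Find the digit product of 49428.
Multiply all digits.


4 × 9 × 4 × 2 × 8 = 2304


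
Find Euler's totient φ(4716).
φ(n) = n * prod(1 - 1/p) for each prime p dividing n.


4716 = 2^2 × 3^2 × 131
Prime factors: 2, 3, 131
φ(4716) = 4716 × (1-1/2) × (1-1/3) × (1-1/131)
= 4716 × 1/2 × 2/3 × 130/131 = 1560

φ(4716) = 1560


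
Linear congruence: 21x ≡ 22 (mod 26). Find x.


GCD(21, 26) = 1, unique solution
a^(-1) mod 26 = 5
x = 5 * 22 mod 26 = 6

x ≡ 6 (mod 26)


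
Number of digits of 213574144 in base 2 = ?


213574144 in base 2 = 1100101110101110001000000000
Number of digits = 28

28 digits (base 2)


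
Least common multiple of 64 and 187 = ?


GCD(64, 187) = 1
LCM = 64*187/1 = 11968/1 = 11968

LCM = 11968


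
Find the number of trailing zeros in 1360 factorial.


floor(1360/5) = 272
floor(1360/25) = 54
floor(1360/125) = 10
floor(1360/625) = 2
Total = 338

338 trailing zeros


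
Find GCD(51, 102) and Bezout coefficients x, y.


Tabular extended Euclidean (each row: r = 51*s + 102*t):
r=51, s=1, t=0
r=102, s=0, t=1
q=0: r=51, s=1, t=0   [51*(1) + 102*(0) = 51]
q=2: r=0, s=-2, t=1   [51*(-2) + 102*(1) = 0]
GCD = 51; from the row with r=51: x=1, y=0
Check: 51*(1) + 102*(0) = 51 + 0 = 51

GCD = 51, x = 1, y = 0
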